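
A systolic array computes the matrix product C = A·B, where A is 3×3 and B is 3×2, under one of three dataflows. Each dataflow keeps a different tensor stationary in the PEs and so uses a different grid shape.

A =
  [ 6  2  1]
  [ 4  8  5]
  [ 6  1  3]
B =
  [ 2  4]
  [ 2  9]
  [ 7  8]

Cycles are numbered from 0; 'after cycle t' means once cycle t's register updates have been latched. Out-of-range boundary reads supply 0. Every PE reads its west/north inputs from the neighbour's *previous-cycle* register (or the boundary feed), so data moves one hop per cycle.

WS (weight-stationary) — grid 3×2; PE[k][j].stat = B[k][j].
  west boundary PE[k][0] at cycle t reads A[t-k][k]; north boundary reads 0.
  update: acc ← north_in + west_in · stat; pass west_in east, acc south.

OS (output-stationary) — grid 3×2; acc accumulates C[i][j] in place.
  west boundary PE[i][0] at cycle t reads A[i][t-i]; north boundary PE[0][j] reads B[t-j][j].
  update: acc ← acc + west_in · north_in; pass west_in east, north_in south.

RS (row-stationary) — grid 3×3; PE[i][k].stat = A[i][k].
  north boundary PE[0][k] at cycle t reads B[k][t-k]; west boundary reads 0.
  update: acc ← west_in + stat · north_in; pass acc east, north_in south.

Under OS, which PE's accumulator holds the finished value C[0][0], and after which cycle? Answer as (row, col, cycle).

Under OS, C[0][0] lands at PE[0][0]:
  t=0 PE[0][0]: acc=12 h=6 v=2
  t=1 PE[0][0]: acc=16 h=2 v=2
  t=2 PE[0][0]: acc=23 h=1 v=7

(row, col, cycle) = (0, 0, 2)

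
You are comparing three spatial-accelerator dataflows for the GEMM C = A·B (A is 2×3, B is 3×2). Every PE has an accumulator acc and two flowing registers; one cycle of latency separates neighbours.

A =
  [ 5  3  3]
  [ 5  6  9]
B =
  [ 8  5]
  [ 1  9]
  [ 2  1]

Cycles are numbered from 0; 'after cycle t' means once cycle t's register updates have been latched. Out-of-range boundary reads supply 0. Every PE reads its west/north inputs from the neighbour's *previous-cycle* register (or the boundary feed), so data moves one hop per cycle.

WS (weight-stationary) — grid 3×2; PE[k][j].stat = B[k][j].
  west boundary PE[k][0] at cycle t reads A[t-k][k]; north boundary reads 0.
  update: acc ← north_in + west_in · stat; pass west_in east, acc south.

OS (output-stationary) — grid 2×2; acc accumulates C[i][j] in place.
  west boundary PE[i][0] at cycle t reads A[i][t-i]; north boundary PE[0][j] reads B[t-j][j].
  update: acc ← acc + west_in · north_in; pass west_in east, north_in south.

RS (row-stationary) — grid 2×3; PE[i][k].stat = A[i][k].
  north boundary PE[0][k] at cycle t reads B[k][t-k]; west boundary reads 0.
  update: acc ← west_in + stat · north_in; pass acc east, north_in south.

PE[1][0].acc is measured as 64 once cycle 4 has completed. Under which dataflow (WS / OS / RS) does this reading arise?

WS [3×2] PE[1][0] across cycles:
  @0  [1,0]  acc 0  |  →0  ↓0
  @1  [1,0]  acc 43  |  →3  ↓43
  @2  [1,0]  acc 46  |  →6  ↓46
  @3  [1,0]  acc 0  |  →0  ↓0
  @4  [1,0]  acc 0  |  →0  ↓0
OS [2×2] PE[1][0] across cycles:
  @0  [1,0]  acc 0  |  →0  ↓0
  @1  [1,0]  acc 40  |  →5  ↓8
  @2  [1,0]  acc 46  |  →6  ↓1
  @3  [1,0]  acc 64  |  →9  ↓2
  @4  [1,0]  acc 64  |  →0  ↓0
RS [2×3] PE[1][0] across cycles:
  @0  [1,0]  acc 0  |  →0  ↓0
  @1  [1,0]  acc 40  |  →40  ↓8
  @2  [1,0]  acc 25  |  →25  ↓5
  @3  [1,0]  acc 0  |  →0  ↓0
  @4  [1,0]  acc 0  |  →0  ↓0

dataflow = OS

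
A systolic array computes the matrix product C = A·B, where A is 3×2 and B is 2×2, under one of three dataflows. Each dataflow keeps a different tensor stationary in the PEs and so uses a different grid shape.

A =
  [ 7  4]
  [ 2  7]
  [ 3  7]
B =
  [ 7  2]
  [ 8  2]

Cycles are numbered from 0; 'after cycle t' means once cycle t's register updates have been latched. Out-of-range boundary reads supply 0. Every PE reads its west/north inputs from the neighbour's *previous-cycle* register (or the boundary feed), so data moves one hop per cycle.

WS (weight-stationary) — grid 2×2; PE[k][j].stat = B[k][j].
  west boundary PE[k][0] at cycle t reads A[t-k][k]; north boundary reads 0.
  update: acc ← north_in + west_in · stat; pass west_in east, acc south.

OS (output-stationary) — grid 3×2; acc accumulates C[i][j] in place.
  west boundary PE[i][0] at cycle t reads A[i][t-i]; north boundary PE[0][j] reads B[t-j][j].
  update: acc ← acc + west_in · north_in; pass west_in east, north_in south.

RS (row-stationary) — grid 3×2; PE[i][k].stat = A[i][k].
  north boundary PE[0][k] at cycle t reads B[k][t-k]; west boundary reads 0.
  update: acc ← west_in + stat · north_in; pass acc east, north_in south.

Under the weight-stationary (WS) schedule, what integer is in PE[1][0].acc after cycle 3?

Tracing WS — 2×2 array, target PE[1][0]:
  cycle 0: PE[0][0] → acc 49, east 7, south 49
  cycle 0: PE[1][0] → acc 0, east 0, south 0
  cycle 1: PE[0][0] → acc 14, east 2, south 14
  cycle 1: PE[1][0] → acc 81, east 4, south 81
  cycle 2: PE[0][0] → acc 21, east 3, south 21
  cycle 2: PE[1][0] → acc 70, east 7, south 70
  cycle 3: PE[0][0] → acc 0, east 0, south 0
  cycle 3: PE[1][0] → acc 77, east 7, south 77

PE[1][0].acc = 77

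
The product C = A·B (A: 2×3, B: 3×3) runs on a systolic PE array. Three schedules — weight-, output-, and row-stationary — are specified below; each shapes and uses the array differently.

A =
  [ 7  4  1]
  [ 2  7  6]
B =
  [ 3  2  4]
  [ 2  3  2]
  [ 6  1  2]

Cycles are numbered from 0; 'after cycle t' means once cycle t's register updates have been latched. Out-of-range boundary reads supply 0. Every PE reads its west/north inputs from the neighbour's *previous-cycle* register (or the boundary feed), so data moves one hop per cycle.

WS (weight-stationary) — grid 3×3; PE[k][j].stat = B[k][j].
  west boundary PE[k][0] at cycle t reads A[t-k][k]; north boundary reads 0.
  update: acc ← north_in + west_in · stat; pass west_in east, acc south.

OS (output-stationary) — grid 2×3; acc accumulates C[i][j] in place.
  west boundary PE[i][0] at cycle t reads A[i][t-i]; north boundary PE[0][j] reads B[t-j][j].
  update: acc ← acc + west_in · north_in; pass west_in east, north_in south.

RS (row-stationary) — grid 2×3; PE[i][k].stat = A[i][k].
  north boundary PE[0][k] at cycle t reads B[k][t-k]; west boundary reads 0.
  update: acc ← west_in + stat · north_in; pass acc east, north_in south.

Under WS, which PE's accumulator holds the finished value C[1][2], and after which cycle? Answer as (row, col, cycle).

Under WS, C[1][2] lands at PE[2][2]:
  step 0 · PE2,2: acc=0; fwd→0 fwd↓0
  step 1 · PE2,2: acc=0; fwd→0 fwd↓0
  step 2 · PE2,2: acc=0; fwd→0 fwd↓0
  step 3 · PE2,2: acc=0; fwd→0 fwd↓0
  step 4 · PE2,2: acc=38; fwd→1 fwd↓38
  step 5 · PE2,2: acc=34; fwd→6 fwd↓34

(row, col, cycle) = (2, 2, 5)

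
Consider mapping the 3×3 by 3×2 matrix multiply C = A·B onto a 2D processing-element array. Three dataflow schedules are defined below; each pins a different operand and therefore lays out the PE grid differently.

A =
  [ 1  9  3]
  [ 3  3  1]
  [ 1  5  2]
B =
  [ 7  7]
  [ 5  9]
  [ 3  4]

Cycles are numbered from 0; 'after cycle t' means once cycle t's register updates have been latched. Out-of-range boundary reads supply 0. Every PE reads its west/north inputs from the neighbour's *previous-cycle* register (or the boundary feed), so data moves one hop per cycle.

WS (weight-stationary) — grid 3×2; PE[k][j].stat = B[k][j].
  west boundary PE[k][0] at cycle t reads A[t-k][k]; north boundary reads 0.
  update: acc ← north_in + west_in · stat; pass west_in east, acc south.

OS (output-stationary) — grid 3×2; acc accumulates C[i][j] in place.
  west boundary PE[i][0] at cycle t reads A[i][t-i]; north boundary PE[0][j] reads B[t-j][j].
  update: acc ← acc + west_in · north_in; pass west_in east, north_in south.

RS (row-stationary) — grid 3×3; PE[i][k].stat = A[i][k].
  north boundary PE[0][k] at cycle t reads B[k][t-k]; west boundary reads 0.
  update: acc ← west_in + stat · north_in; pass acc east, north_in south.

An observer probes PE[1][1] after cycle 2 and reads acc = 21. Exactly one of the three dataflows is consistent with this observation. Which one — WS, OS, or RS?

WS (3×2 grid), PE[1][1]:
  cycle 0: PE[1][1] → acc 0, east 0, south 0
  cycle 1: PE[1][1] → acc 0, east 0, south 0
  cycle 2: PE[1][1] → acc 88, east 9, south 88
OS (3×2 grid), PE[1][1]:
  cycle 0: PE[1][1] → acc 0, east 0, south 0
  cycle 1: PE[1][1] → acc 0, east 0, south 0
  cycle 2: PE[1][1] → acc 21, east 3, south 7
RS (3×3 grid), PE[1][1]:
  cycle 0: PE[1][1] → acc 0, east 0, south 0
  cycle 1: PE[1][1] → acc 0, east 0, south 0
  cycle 2: PE[1][1] → acc 36, east 36, south 5

dataflow = OS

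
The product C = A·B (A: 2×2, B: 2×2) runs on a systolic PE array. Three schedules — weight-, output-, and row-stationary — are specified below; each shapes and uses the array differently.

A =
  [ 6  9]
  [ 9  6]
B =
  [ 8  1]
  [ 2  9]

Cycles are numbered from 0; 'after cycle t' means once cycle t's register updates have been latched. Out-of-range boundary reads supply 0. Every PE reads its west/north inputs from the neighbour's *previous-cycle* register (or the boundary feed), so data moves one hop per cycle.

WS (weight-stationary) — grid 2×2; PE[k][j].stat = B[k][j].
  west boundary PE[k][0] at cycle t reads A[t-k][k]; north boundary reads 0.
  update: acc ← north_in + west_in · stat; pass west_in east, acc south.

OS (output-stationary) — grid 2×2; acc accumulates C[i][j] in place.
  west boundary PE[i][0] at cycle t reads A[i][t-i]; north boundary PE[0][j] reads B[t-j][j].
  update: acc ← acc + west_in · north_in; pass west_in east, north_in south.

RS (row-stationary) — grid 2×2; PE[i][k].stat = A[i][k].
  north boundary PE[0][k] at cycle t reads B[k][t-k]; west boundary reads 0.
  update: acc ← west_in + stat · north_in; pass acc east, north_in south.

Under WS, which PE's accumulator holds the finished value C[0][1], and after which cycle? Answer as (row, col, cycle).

(row, col, cycle) = (1, 1, 2)

WS: C[0][1] accumulates in PE[1][1]:
  cycle 0: PE[1][1] → acc 0, east 0, south 0
  cycle 1: PE[1][1] → acc 0, east 0, south 0
  cycle 2: PE[1][1] → acc 87, east 9, south 87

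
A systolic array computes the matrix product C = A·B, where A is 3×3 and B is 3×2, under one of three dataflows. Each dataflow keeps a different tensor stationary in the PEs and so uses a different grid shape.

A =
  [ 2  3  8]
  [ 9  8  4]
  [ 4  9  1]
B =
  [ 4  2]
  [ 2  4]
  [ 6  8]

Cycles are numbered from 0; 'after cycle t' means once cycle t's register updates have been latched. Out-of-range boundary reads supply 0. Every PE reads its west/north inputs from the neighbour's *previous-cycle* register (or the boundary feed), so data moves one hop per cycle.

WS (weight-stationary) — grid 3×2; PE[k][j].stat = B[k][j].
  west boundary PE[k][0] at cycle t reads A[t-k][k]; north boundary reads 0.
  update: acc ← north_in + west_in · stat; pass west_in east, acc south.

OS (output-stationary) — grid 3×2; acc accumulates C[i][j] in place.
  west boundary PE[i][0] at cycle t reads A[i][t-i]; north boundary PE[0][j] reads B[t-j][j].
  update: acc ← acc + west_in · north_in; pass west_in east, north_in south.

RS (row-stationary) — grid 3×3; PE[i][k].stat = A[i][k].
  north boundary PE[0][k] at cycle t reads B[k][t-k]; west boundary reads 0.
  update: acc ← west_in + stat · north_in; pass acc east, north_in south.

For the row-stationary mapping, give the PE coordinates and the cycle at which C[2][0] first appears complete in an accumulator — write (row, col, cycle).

(row, col, cycle) = (2, 2, 4)

RS — PE[2][2] is where C[2][0] collects:
  step 0 · PE2,2: acc=0; fwd→0 fwd↓0
  step 1 · PE2,2: acc=0; fwd→0 fwd↓0
  step 2 · PE2,2: acc=0; fwd→0 fwd↓0
  step 3 · PE2,2: acc=0; fwd→0 fwd↓0
  step 4 · PE2,2: acc=40; fwd→40 fwd↓6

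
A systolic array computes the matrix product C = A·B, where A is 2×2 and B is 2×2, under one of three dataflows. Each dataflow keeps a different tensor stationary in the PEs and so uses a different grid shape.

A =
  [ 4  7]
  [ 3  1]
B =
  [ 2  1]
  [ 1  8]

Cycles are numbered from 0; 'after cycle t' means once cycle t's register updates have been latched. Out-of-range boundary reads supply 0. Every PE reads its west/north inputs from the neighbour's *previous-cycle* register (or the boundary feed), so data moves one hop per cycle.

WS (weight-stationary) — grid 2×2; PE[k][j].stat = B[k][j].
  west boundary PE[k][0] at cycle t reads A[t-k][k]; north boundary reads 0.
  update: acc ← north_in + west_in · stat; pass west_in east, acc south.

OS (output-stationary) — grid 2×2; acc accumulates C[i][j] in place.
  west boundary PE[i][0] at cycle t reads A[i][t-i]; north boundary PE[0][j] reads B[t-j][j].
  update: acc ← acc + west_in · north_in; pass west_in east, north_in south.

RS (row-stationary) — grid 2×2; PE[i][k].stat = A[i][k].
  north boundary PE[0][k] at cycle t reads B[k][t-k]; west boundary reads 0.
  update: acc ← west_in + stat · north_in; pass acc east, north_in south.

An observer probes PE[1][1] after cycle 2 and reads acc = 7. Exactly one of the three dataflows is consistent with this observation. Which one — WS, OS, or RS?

WS [2×2] PE[1][1] across cycles:
  step 0 · PE1,1: acc=0; fwd→0 fwd↓0
  step 1 · PE1,1: acc=0; fwd→0 fwd↓0
  step 2 · PE1,1: acc=60; fwd→7 fwd↓60
OS [2×2] PE[1][1] across cycles:
  step 0 · PE1,1: acc=0; fwd→0 fwd↓0
  step 1 · PE1,1: acc=0; fwd→0 fwd↓0
  step 2 · PE1,1: acc=3; fwd→3 fwd↓1
RS [2×2] PE[1][1] across cycles:
  step 0 · PE1,1: acc=0; fwd→0 fwd↓0
  step 1 · PE1,1: acc=0; fwd→0 fwd↓0
  step 2 · PE1,1: acc=7; fwd→7 fwd↓1

dataflow = RS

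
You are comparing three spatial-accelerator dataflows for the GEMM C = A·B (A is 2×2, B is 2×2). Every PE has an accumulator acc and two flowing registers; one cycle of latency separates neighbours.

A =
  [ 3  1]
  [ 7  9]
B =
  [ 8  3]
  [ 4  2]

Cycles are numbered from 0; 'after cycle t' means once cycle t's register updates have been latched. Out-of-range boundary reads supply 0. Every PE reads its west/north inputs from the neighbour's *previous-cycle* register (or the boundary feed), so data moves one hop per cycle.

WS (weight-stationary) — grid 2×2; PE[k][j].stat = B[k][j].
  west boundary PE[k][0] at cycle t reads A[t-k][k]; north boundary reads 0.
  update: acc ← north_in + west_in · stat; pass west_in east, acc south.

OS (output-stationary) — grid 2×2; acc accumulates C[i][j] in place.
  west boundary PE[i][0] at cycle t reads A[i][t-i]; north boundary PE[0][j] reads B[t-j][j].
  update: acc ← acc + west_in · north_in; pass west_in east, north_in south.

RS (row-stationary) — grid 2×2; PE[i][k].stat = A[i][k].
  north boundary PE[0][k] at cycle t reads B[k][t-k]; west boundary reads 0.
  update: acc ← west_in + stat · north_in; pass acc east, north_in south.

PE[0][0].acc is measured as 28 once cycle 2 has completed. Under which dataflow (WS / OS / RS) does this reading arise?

— WS: 2×2; PE[0][0] trace:
  @0  [0,0]  acc 24  |  →3  ↓24
  @1  [0,0]  acc 56  |  →7  ↓56
  @2  [0,0]  acc 0  |  →0  ↓0
— OS: 2×2; PE[0][0] trace:
  @0  [0,0]  acc 24  |  →3  ↓8
  @1  [0,0]  acc 28  |  →1  ↓4
  @2  [0,0]  acc 28  |  →0  ↓0
— RS: 2×2; PE[0][0] trace:
  @0  [0,0]  acc 24  |  →24  ↓8
  @1  [0,0]  acc 9  |  →9  ↓3
  @2  [0,0]  acc 0  |  →0  ↓0

dataflow = OS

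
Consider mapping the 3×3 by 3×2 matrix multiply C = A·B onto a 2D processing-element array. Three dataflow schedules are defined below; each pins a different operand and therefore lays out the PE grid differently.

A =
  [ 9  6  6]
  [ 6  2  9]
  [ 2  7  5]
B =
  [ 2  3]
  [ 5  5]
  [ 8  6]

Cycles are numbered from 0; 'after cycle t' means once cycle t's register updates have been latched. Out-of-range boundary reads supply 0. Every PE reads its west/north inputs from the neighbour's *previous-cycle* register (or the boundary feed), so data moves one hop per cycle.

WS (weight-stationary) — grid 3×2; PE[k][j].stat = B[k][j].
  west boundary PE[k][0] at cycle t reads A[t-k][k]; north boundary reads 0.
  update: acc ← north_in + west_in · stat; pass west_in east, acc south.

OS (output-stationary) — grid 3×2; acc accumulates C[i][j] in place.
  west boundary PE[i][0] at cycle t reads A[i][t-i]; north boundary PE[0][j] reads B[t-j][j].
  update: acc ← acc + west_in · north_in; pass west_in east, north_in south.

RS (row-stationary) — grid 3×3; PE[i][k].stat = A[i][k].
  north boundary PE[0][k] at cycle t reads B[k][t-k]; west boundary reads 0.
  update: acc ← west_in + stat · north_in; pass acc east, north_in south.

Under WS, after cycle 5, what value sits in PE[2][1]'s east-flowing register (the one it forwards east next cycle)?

register = 5

Tracing WS — 3×2 array, target PE[2][1]:
  t=0 PE[1][1]: acc=0 h=0 v=0
  t=0 PE[2][0]: acc=0 h=0 v=0
  t=0 PE[2][1]: acc=0 h=0 v=0
  t=1 PE[1][1]: acc=0 h=0 v=0
  t=1 PE[2][0]: acc=0 h=0 v=0
  t=1 PE[2][1]: acc=0 h=0 v=0
  t=2 PE[1][1]: acc=57 h=6 v=57
  t=2 PE[2][0]: acc=96 h=6 v=96
  t=2 PE[2][1]: acc=0 h=0 v=0
  t=3 PE[1][1]: acc=28 h=2 v=28
  t=3 PE[2][0]: acc=94 h=9 v=94
  t=3 PE[2][1]: acc=93 h=6 v=93
  t=4 PE[1][1]: acc=41 h=7 v=41
  t=4 PE[2][0]: acc=79 h=5 v=79
  t=4 PE[2][1]: acc=82 h=9 v=82
  t=5 PE[1][1]: acc=0 h=0 v=0
  t=5 PE[2][0]: acc=0 h=0 v=0
  t=5 PE[2][1]: acc=71 h=5 v=71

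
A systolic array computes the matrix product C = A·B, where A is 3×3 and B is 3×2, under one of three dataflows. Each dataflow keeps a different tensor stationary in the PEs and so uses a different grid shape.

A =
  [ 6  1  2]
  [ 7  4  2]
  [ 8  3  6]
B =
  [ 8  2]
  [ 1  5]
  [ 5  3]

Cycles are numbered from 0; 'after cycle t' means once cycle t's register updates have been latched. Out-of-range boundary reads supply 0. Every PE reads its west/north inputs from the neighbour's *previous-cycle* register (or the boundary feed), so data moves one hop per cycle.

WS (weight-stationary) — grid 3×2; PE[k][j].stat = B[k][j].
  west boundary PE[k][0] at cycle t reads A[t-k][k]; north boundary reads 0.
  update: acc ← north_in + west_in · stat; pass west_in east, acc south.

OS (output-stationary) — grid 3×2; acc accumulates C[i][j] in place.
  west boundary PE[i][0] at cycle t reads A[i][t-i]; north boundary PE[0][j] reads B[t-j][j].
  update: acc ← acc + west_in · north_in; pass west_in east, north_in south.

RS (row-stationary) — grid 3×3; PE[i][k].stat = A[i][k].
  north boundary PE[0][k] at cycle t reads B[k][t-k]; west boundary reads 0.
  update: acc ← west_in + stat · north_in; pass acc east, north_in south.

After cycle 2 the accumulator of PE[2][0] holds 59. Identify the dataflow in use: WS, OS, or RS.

dataflow = WS

WS [3×2] PE[2][0] across cycles:
  cycle 0: PE[2][0] → acc 0, east 0, south 0
  cycle 1: PE[2][0] → acc 0, east 0, south 0
  cycle 2: PE[2][0] → acc 59, east 2, south 59
OS [3×2] PE[2][0] across cycles:
  cycle 0: PE[2][0] → acc 0, east 0, south 0
  cycle 1: PE[2][0] → acc 0, east 0, south 0
  cycle 2: PE[2][0] → acc 64, east 8, south 8
RS [3×3] PE[2][0] across cycles:
  cycle 0: PE[2][0] → acc 0, east 0, south 0
  cycle 1: PE[2][0] → acc 0, east 0, south 0
  cycle 2: PE[2][0] → acc 64, east 64, south 8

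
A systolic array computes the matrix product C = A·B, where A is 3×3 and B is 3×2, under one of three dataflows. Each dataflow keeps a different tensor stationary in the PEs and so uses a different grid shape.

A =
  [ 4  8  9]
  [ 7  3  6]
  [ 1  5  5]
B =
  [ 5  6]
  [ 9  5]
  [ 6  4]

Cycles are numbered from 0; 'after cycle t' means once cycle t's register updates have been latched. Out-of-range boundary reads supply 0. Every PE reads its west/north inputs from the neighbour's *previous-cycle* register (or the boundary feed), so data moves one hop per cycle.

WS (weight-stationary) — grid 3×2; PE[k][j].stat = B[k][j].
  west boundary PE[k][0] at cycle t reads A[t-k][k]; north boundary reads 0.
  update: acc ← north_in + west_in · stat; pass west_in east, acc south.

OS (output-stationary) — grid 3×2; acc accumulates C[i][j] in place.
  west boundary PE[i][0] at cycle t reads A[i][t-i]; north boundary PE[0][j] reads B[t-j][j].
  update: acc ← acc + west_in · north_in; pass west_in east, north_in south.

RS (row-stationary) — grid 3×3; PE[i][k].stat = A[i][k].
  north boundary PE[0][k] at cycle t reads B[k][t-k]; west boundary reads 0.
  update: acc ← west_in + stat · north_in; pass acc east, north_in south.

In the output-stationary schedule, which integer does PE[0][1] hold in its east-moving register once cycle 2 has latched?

register = 8

OS 3×2: PE[0][1] cycle-by-cycle (with neighbour feeds):
  0: (0,0).acc=20  regs=<4,5>
  0: (0,1).acc=0  regs=<0,0>
  1: (0,0).acc=92  regs=<8,9>
  1: (0,1).acc=24  regs=<4,6>
  2: (0,0).acc=146  regs=<9,6>
  2: (0,1).acc=64  regs=<8,5>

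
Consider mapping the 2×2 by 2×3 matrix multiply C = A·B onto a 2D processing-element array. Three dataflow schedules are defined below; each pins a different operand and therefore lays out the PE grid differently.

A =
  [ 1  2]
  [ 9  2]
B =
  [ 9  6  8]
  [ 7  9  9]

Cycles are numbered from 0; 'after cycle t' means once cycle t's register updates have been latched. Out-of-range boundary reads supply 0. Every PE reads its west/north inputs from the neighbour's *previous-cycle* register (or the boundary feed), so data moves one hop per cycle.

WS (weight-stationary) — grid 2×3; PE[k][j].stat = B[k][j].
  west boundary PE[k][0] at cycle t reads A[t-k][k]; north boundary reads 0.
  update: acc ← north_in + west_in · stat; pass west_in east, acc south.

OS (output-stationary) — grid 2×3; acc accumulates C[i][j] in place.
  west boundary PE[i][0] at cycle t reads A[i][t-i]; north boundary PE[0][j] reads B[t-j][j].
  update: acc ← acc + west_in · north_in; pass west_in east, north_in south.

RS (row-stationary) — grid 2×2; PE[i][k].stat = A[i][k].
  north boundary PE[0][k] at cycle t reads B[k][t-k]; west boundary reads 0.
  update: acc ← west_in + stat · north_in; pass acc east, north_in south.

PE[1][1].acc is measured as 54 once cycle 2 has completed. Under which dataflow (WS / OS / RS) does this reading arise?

Under WS (2×3), PE[1][1]:
  [0] (1,1) acc=0 (h:0 v:0)
  [1] (1,1) acc=0 (h:0 v:0)
  [2] (1,1) acc=24 (h:2 v:24)
Under OS (2×3), PE[1][1]:
  [0] (1,1) acc=0 (h:0 v:0)
  [1] (1,1) acc=0 (h:0 v:0)
  [2] (1,1) acc=54 (h:9 v:6)
Under RS (2×2), PE[1][1]:
  [0] (1,1) acc=0 (h:0 v:0)
  [1] (1,1) acc=0 (h:0 v:0)
  [2] (1,1) acc=95 (h:95 v:7)

dataflow = OS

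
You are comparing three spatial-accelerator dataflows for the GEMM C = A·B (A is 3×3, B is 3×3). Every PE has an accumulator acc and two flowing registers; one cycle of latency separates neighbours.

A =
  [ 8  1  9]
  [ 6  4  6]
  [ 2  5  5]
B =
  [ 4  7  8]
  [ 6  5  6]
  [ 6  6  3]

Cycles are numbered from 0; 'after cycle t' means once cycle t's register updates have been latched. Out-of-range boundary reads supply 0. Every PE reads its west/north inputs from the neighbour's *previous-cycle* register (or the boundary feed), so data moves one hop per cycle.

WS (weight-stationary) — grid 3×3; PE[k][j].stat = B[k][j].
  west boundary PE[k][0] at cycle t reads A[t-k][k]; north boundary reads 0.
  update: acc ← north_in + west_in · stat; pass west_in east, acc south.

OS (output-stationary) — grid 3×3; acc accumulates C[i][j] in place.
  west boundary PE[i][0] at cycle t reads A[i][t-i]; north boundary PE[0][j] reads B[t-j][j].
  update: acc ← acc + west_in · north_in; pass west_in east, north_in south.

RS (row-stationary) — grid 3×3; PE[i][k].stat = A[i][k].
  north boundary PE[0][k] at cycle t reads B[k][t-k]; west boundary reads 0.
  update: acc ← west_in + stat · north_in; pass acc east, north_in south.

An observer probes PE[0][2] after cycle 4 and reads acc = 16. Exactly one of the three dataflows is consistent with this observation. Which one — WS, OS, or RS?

WS (3×3 grid), PE[0][2]:
  c0 r0c2: 0 / 0 / 0
  c1 r0c2: 0 / 0 / 0
  c2 r0c2: 64 / 8 / 64
  c3 r0c2: 48 / 6 / 48
  c4 r0c2: 16 / 2 / 16
OS (3×3 grid), PE[0][2]:
  c0 r0c2: 0 / 0 / 0
  c1 r0c2: 0 / 0 / 0
  c2 r0c2: 64 / 8 / 8
  c3 r0c2: 70 / 1 / 6
  c4 r0c2: 97 / 9 / 3
RS (3×3 grid), PE[0][2]:
  c0 r0c2: 0 / 0 / 0
  c1 r0c2: 0 / 0 / 0
  c2 r0c2: 92 / 92 / 6
  c3 r0c2: 115 / 115 / 6
  c4 r0c2: 97 / 97 / 3

dataflow = WS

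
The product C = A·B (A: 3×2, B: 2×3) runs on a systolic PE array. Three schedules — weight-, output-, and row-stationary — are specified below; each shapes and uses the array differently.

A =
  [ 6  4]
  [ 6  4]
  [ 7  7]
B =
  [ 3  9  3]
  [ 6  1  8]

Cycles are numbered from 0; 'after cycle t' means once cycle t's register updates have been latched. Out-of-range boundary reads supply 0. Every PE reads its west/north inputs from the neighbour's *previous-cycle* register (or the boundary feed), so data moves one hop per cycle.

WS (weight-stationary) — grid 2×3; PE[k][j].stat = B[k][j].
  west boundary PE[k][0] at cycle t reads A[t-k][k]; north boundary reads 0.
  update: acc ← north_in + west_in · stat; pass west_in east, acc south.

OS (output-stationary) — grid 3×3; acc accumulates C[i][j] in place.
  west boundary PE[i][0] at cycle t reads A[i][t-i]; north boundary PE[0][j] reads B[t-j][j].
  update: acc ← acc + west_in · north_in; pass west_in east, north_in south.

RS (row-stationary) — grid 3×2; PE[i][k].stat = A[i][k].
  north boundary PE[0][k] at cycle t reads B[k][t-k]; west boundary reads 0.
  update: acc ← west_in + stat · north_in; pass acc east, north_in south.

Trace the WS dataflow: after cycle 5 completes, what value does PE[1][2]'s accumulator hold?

Tracing WS — 2×3 array, target PE[1][2]:
  0: (0,2).acc=0  regs=<0,0>
  0: (1,1).acc=0  regs=<0,0>
  0: (1,2).acc=0  regs=<0,0>
  1: (0,2).acc=0  regs=<0,0>
  1: (1,1).acc=0  regs=<0,0>
  1: (1,2).acc=0  regs=<0,0>
  2: (0,2).acc=18  regs=<6,18>
  2: (1,1).acc=58  regs=<4,58>
  2: (1,2).acc=0  regs=<0,0>
  3: (0,2).acc=18  regs=<6,18>
  3: (1,1).acc=58  regs=<4,58>
  3: (1,2).acc=50  regs=<4,50>
  4: (0,2).acc=21  regs=<7,21>
  4: (1,1).acc=70  regs=<7,70>
  4: (1,2).acc=50  regs=<4,50>
  5: (0,2).acc=0  regs=<0,0>
  5: (1,1).acc=0  regs=<0,0>
  5: (1,2).acc=77  regs=<7,77>

PE[1][2].acc = 77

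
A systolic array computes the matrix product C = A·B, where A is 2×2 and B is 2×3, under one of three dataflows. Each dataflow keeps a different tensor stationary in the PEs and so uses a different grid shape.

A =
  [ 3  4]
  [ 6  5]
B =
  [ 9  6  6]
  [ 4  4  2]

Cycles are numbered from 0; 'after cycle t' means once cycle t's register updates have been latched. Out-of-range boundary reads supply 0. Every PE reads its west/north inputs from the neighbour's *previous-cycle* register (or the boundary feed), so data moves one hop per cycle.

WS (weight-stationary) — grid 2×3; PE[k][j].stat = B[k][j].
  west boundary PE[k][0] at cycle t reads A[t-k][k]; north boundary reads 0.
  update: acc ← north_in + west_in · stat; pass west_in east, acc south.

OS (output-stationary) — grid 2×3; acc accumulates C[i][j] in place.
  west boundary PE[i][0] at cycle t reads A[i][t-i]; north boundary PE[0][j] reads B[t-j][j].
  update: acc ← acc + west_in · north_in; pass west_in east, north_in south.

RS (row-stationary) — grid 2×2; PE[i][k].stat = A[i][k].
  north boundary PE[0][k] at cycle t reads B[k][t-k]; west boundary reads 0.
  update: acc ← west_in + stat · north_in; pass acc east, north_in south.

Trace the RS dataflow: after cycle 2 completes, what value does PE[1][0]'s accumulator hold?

Tracing RS — 2×2 array, target PE[1][0]:
  0: (0,0).acc=27  regs=<27,9>
  0: (1,0).acc=0  regs=<0,0>
  1: (0,0).acc=18  regs=<18,6>
  1: (1,0).acc=54  regs=<54,9>
  2: (0,0).acc=18  regs=<18,6>
  2: (1,0).acc=36  regs=<36,6>

PE[1][0].acc = 36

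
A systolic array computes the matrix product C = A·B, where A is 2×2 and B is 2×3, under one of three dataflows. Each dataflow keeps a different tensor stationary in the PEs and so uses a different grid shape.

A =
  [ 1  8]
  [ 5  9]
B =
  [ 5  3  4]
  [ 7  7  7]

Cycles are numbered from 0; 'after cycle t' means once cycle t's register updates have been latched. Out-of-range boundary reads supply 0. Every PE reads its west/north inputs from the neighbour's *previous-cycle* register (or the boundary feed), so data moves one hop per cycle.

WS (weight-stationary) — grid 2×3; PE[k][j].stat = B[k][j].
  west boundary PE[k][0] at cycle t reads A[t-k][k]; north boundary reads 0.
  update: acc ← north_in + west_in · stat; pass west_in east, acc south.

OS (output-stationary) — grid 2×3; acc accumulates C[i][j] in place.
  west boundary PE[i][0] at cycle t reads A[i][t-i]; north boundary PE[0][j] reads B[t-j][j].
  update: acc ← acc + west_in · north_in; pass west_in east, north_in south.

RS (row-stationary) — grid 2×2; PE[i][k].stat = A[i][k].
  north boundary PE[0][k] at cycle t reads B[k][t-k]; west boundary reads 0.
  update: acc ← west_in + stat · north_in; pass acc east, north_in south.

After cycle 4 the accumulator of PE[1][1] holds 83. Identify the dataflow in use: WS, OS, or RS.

dataflow = RS

— WS: 2×3; PE[1][1] trace:
  t=0 PE[1][1]: acc=0 h=0 v=0
  t=1 PE[1][1]: acc=0 h=0 v=0
  t=2 PE[1][1]: acc=59 h=8 v=59
  t=3 PE[1][1]: acc=78 h=9 v=78
  t=4 PE[1][1]: acc=0 h=0 v=0
— OS: 2×3; PE[1][1] trace:
  t=0 PE[1][1]: acc=0 h=0 v=0
  t=1 PE[1][1]: acc=0 h=0 v=0
  t=2 PE[1][1]: acc=15 h=5 v=3
  t=3 PE[1][1]: acc=78 h=9 v=7
  t=4 PE[1][1]: acc=78 h=0 v=0
— RS: 2×2; PE[1][1] trace:
  t=0 PE[1][1]: acc=0 h=0 v=0
  t=1 PE[1][1]: acc=0 h=0 v=0
  t=2 PE[1][1]: acc=88 h=88 v=7
  t=3 PE[1][1]: acc=78 h=78 v=7
  t=4 PE[1][1]: acc=83 h=83 v=7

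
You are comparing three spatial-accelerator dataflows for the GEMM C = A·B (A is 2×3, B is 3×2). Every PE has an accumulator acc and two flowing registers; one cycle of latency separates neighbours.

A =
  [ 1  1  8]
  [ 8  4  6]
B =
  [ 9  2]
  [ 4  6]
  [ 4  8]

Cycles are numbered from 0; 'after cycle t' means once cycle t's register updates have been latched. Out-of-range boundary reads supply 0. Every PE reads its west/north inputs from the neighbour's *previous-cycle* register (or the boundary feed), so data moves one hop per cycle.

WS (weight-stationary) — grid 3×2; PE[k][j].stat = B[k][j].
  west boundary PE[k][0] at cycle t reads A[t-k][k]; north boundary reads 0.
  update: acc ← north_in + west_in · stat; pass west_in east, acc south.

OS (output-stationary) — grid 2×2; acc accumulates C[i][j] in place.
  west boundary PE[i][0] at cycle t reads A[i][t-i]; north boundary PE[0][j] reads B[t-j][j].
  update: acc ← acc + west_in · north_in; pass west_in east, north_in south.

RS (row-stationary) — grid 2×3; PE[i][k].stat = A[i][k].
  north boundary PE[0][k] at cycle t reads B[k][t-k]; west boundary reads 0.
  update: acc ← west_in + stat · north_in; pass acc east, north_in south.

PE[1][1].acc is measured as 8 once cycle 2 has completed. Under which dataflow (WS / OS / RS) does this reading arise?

dataflow = WS

WS (3×2 grid), PE[1][1]:
  t=0 PE[1][1]: acc=0 h=0 v=0
  t=1 PE[1][1]: acc=0 h=0 v=0
  t=2 PE[1][1]: acc=8 h=1 v=8
OS (2×2 grid), PE[1][1]:
  t=0 PE[1][1]: acc=0 h=0 v=0
  t=1 PE[1][1]: acc=0 h=0 v=0
  t=2 PE[1][1]: acc=16 h=8 v=2
RS (2×3 grid), PE[1][1]:
  t=0 PE[1][1]: acc=0 h=0 v=0
  t=1 PE[1][1]: acc=0 h=0 v=0
  t=2 PE[1][1]: acc=88 h=88 v=4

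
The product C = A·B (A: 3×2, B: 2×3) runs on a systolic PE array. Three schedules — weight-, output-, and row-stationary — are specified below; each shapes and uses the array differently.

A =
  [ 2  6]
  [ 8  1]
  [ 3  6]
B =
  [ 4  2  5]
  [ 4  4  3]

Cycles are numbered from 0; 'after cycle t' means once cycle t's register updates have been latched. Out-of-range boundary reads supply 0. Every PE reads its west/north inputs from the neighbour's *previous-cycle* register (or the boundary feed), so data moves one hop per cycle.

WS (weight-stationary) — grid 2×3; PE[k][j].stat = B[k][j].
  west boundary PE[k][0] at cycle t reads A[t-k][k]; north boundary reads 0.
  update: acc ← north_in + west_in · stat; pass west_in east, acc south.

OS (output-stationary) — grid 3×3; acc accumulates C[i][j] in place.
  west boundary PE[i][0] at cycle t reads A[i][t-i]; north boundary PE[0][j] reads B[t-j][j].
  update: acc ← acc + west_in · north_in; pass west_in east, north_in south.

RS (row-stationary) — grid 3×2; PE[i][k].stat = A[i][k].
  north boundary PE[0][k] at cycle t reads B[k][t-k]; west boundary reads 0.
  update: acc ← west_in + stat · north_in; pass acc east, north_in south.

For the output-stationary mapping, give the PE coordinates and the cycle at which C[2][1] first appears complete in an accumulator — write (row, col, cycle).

OS — PE[2][1] is where C[2][1] collects:
  step 0 · PE2,1: acc=0; fwd→0 fwd↓0
  step 1 · PE2,1: acc=0; fwd→0 fwd↓0
  step 2 · PE2,1: acc=0; fwd→0 fwd↓0
  step 3 · PE2,1: acc=6; fwd→3 fwd↓2
  step 4 · PE2,1: acc=30; fwd→6 fwd↓4

(row, col, cycle) = (2, 1, 4)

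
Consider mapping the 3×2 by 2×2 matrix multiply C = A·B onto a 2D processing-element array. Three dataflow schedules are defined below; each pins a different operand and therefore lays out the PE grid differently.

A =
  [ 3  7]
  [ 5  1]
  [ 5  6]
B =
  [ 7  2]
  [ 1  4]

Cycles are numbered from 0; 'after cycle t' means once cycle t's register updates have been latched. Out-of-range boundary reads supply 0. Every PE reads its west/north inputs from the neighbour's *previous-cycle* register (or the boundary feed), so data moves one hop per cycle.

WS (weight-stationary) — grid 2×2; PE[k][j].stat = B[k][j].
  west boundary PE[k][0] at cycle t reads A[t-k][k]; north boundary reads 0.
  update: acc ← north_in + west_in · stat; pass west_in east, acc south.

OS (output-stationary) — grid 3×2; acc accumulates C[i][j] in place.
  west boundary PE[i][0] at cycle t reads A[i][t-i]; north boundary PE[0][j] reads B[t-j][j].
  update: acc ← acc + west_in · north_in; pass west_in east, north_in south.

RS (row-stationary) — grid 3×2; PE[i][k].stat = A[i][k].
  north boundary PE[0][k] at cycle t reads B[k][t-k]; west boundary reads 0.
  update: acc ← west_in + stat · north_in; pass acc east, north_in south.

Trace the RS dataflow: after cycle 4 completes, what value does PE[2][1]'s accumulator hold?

PE[2][1].acc = 34

RS on a 3×2 grid — tracing PE[2][1] and its feeders:
  cycle 0: PE[1][1] → acc 0, east 0, south 0
  cycle 0: PE[2][0] → acc 0, east 0, south 0
  cycle 0: PE[2][1] → acc 0, east 0, south 0
  cycle 1: PE[1][1] → acc 0, east 0, south 0
  cycle 1: PE[2][0] → acc 0, east 0, south 0
  cycle 1: PE[2][1] → acc 0, east 0, south 0
  cycle 2: PE[1][1] → acc 36, east 36, south 1
  cycle 2: PE[2][0] → acc 35, east 35, south 7
  cycle 2: PE[2][1] → acc 0, east 0, south 0
  cycle 3: PE[1][1] → acc 14, east 14, south 4
  cycle 3: PE[2][0] → acc 10, east 10, south 2
  cycle 3: PE[2][1] → acc 41, east 41, south 1
  cycle 4: PE[1][1] → acc 0, east 0, south 0
  cycle 4: PE[2][0] → acc 0, east 0, south 0
  cycle 4: PE[2][1] → acc 34, east 34, south 4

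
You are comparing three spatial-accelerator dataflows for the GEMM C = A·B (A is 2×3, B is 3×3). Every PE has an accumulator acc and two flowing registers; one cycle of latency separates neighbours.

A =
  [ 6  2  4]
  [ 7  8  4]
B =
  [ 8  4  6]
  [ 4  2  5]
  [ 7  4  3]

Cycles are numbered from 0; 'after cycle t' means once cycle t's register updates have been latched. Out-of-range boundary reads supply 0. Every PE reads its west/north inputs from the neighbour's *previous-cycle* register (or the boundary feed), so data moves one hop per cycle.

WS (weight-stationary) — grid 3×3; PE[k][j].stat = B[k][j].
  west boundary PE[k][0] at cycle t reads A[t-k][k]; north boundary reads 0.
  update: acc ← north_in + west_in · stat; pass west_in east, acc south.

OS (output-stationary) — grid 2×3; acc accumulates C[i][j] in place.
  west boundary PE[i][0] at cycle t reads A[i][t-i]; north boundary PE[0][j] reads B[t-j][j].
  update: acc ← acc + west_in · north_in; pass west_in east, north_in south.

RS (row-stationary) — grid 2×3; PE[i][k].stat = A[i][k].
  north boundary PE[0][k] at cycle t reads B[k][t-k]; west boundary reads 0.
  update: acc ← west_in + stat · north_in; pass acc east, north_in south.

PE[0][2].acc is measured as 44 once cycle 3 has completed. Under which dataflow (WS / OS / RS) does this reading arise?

Under WS (3×3), PE[0][2]:
  0: (0,2).acc=0  regs=<0,0>
  1: (0,2).acc=0  regs=<0,0>
  2: (0,2).acc=36  regs=<6,36>
  3: (0,2).acc=42  regs=<7,42>
Under OS (2×3), PE[0][2]:
  0: (0,2).acc=0  regs=<0,0>
  1: (0,2).acc=0  regs=<0,0>
  2: (0,2).acc=36  regs=<6,6>
  3: (0,2).acc=46  regs=<2,5>
Under RS (2×3), PE[0][2]:
  0: (0,2).acc=0  regs=<0,0>
  1: (0,2).acc=0  regs=<0,0>
  2: (0,2).acc=84  regs=<84,7>
  3: (0,2).acc=44  regs=<44,4>

dataflow = RS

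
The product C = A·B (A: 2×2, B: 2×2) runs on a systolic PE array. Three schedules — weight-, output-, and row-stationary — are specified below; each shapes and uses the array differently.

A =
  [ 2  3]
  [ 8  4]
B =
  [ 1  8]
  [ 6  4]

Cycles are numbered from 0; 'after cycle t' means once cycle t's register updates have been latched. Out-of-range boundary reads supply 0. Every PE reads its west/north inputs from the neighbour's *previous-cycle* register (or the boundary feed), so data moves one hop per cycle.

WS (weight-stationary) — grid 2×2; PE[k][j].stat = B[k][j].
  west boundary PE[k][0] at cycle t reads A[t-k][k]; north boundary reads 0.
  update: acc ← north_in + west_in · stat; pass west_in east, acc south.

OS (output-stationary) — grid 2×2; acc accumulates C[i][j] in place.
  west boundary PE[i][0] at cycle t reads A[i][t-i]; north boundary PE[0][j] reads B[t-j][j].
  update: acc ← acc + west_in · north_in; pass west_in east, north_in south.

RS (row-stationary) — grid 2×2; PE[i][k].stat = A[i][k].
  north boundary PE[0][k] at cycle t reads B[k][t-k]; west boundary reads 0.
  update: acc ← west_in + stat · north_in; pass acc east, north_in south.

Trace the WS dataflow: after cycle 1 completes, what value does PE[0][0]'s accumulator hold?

PE[0][0].acc = 8

WS (2×2). Following PE[0][0] plus its west/north inputs:
  c0 r0c0: 2 / 2 / 2
  c1 r0c0: 8 / 8 / 8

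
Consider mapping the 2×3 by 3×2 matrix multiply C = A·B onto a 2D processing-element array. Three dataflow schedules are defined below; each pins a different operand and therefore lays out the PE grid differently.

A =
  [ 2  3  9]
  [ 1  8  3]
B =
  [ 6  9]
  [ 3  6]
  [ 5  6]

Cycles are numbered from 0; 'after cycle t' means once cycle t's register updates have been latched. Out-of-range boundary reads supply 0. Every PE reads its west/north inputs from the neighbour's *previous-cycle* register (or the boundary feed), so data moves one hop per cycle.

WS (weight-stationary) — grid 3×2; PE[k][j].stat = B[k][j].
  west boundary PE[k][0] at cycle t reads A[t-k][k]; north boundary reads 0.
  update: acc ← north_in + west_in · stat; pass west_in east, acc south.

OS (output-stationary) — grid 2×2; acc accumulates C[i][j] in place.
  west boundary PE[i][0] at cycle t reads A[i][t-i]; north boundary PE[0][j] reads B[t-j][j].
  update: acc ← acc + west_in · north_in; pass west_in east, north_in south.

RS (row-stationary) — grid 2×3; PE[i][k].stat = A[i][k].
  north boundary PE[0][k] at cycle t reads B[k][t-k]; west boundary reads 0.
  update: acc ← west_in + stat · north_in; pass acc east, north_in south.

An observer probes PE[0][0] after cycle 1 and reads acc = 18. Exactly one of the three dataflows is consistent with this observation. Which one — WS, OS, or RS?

— WS: 3×2; PE[0][0] trace:
  t=0 PE[0][0]: acc=12 h=2 v=12
  t=1 PE[0][0]: acc=6 h=1 v=6
— OS: 2×2; PE[0][0] trace:
  t=0 PE[0][0]: acc=12 h=2 v=6
  t=1 PE[0][0]: acc=21 h=3 v=3
— RS: 2×3; PE[0][0] trace:
  t=0 PE[0][0]: acc=12 h=12 v=6
  t=1 PE[0][0]: acc=18 h=18 v=9

dataflow = RS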